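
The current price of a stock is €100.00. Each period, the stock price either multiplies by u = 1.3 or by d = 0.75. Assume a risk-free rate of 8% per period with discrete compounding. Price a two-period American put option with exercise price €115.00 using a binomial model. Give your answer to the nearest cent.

Risk-neutral probability p = (1 + 0.08 − 0.75)/(1.3 − 0.75) = 0.3300/0.5500 = 0.6000
Terminal stock prices: S_uu = 169, S_ud = 97.5, S_dd = 56.25
Terminal payoffs (K − S): max(-54, 0) = 0, max(17.5, 0) = 17.5, max(58.75, 0) = 58.75
Node u (S = 130): continuation = 1/1.08·[0.6000·0.0000 + 0.4000·17.5000] = 6.4815; exercise value = 0.0000 ≤ continuation, so V_u = 6.4815
Node d (S = 75): continuation = 1/1.08·[0.6000·17.5000 + 0.4000·58.7500] = 31.4815; exercise value = 40.0000 > continuation, so V_d = 40.0000 (exercise)
Node 0 (S = 100): continuation = 1/1.08·[0.6000·6.4815 + 0.4000·40.0000] = 18.4156; exercise value = 15.0000 ≤ continuation, so V_0 = 18.4156

€18.42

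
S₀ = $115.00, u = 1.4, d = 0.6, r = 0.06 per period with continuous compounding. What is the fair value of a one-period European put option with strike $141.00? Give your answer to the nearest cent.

Risk-neutral probability p = (e^0.06 − 0.6)/(1.4 − 0.6) = 0.4618/0.8000 = 0.5773
Terminal stock prices: S_u = 161, S_d = 69
Terminal payoffs (K − S): max(-20, 0) = 0, max(72, 0) = 72
Node 0 (S = 115): V_0 = e^(−0.06)·[0.5773·0.0000 + 0.4227·72.0000] = 28.6623

$28.66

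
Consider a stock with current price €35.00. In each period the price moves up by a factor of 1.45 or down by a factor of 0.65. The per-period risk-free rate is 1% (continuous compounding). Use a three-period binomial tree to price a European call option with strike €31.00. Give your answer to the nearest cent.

€12.16

Risk-neutral probability p = (e^0.01 − 0.65)/(1.45 − 0.65) = 0.3601/0.8000 = 0.4501
Terminal stock prices: S_uuu = 106.7, S_uud = 47.83, S_udd = 21.44, S_ddd = 9.612
Terminal payoffs (S − K): max(75.7, 0) = 75.7, max(16.83, 0) = 16.83, max(-9.558, 0) = 0, max(-21.39, 0) = 0
Node uu (S = 73.59): V_uu = e^(−0.01)·[0.4501·75.7019 + 0.5499·16.8319] = 42.8960
Node ud (S = 32.99): V_ud = e^(−0.01)·[0.4501·16.8319 + 0.5499·0.0000] = 7.5000
Node dd (S = 14.79): V_dd = e^(−0.01)·[0.4501·0.0000 + 0.5499·0.0000] = 0.0000
Node u (S = 50.75): V_u = e^(−0.01)·[0.4501·42.8960 + 0.5499·7.5000] = 23.1973
Node d (S = 22.75): V_d = e^(−0.01)·[0.4501·7.5000 + 0.5499·0.0000] = 3.3419
Node 0 (S = 35): V_0 = e^(−0.01)·[0.4501·23.1973 + 0.5499·3.3419] = 12.1559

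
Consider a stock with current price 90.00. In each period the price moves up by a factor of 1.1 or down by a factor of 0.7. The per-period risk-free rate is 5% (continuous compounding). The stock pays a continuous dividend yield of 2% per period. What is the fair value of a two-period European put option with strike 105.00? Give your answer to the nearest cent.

Per-period risk-free factor R = e^0.05 = 1.0513; dividend-adjusted growth = e^(0.05−0.02) = 1.0305.
Risk-neutral probability p = (1.0305 − 0.7)/(1.1 − 0.7) = 0.3305/0.4000 = 0.8261
Terminal stock prices: S_uu = 108.9, S_ud = 69.3, S_dd = 44.1
Terminal payoffs (K − S): max(-3.9, 0) = 0, max(35.7, 0) = 35.7, max(60.9, 0) = 60.9
Node u (S = 99): V_u = e^(−0.05)·[0.8261·0.0000 + 0.1739·35.7000] = 5.9042
Node d (S = 63): V_d = e^(−0.05)·[0.8261·35.7000 + 0.1739·60.9000] = 38.1266
Node 0 (S = 90): V_0 = e^(−0.05)·[0.8261·5.9042 + 0.1739·38.1266] = 10.9453

10.95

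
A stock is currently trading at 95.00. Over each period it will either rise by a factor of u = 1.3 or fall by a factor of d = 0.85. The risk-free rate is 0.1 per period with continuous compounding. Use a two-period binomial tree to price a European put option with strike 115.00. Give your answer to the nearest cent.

11.15

Risk-neutral probability p = (e^0.1 − 0.85)/(1.3 − 0.85) = 0.2552/0.4500 = 0.5670
Terminal stock prices: S_uu = 160.6, S_ud = 105, S_dd = 68.64
Terminal payoffs (K − S): max(-45.55, 0) = 0, max(10.03, 0) = 10.03, max(46.36, 0) = 46.36
Node u (S = 123.5): V_u = e^(−0.1)·[0.5670·0.0000 + 0.4330·10.0250] = 3.9273
Node d (S = 80.75): V_d = e^(−0.1)·[0.5670·10.0250 + 0.4330·46.3625] = 23.3063
Node 0 (S = 95): V_0 = e^(−0.1)·[0.5670·3.9273 + 0.4330·23.3063] = 11.1454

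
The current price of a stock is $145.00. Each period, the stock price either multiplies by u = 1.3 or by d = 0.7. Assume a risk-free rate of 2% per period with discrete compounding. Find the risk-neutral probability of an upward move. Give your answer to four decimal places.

p = 0.5333

Risk-neutral probability p = (1 + 0.02 − 0.7)/(1.3 − 0.7) = 0.3200/0.6000 = 0.5333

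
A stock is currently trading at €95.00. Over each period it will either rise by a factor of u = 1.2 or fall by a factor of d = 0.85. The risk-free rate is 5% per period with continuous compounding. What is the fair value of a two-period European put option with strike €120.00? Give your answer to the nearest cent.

Risk-neutral probability p = (e^0.05 − 0.85)/(1.2 − 0.85) = 0.2013/0.3500 = 0.5751
Terminal stock prices: S_uu = 136.8, S_ud = 96.9, S_dd = 68.64
Terminal payoffs (K − S): max(-16.8, 0) = 0, max(23.1, 0) = 23.1, max(51.36, 0) = 51.36
Node u (S = 114): V_u = e^(−0.05)·[0.5751·0.0000 + 0.4249·23.1000] = 9.3374
Node d (S = 80.75): V_d = e^(−0.05)·[0.5751·23.1000 + 0.4249·51.3625] = 33.3975
Node 0 (S = 95): V_0 = e^(−0.05)·[0.5751·9.3374 + 0.4249·33.3975] = 18.6075

€18.61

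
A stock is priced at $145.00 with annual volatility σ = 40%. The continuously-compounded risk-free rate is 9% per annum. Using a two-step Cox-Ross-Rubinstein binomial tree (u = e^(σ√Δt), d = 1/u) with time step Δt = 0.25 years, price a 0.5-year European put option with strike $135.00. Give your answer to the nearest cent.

CRR parameters: u = e^(σ√Δt) = e^(0.4·√0.25) = 1.2214, d = 1/u = 0.8187
Per-period rate: rΔt = 0.09·0.25 = 0.0225, so R = e^0.0225 = 1.0228
Risk-neutral probability p = (e^0.0225 − 0.8187)/(1.2214 − 0.8187) = 0.2040/0.4027 = 0.5067
Terminal stock prices: S_uu = 216.3, S_ud = 145, S_dd = 97.2
Terminal payoffs (K − S): max(-81.31, 0) = 0, max(-10, 0) = 0, max(37.8, 0) = 37.8
Node u (S = 177.1): V_u = e^(−0.0225)·[0.5067·0.0000 + 0.4933·0.0000] = 0.0000
Node d (S = 118.7): V_d = e^(−0.0225)·[0.5067·0.0000 + 0.4933·37.8036] = 18.2345
Node 0 (S = 145): V_0 = e^(−0.0225)·[0.5067·0.0000 + 0.4933·18.2345] = 8.7954

$8.80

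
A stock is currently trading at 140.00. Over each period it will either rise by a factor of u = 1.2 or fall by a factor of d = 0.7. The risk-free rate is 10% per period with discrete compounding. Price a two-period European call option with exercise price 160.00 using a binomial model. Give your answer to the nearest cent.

Risk-neutral probability p = (1 + 0.1 − 0.7)/(1.2 − 0.7) = 0.4000/0.5000 = 0.8000
Terminal stock prices: S_uu = 201.6, S_ud = 117.6, S_dd = 68.6
Terminal payoffs (S − K): max(41.6, 0) = 41.6, max(-42.4, 0) = 0, max(-91.4, 0) = 0
Node u (S = 168): V_u = 1/1.1·[0.8000·41.6000 + 0.2000·0.0000] = 30.2545
Node d (S = 98): V_d = 1/1.1·[0.8000·0.0000 + 0.2000·0.0000] = 0.0000
Node 0 (S = 140): V_0 = 1/1.1·[0.8000·30.2545 + 0.2000·0.0000] = 22.0033

22.00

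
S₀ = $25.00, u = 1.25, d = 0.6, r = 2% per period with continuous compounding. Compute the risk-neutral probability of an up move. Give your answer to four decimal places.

Risk-neutral probability p = (e^0.02 − 0.6)/(1.25 − 0.6) = 0.4202/0.6500 = 0.6465

p = 0.6465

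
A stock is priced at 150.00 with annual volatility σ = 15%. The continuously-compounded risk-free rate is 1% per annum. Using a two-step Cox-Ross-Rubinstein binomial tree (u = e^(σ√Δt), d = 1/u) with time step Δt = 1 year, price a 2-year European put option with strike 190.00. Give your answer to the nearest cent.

CRR parameters: u = e^(σ√Δt) = e^(0.15·√1) = 1.1618, d = 1/u = 0.8607
Per-period rate: rΔt = 0.01·1 = 0.01, so R = e^0.01 = 1.0101
Risk-neutral probability p = (e^0.01 − 0.8607)/(1.1618 − 0.8607) = 0.1493/0.3011 = 0.4959
Terminal stock prices: S_uu = 202.5, S_ud = 150, S_dd = 111.1
Terminal payoffs (K − S): max(-12.48, 0) = 0, max(40, 0) = 40, max(78.88, 0) = 78.88
Node u (S = 174.3): V_u = e^(−0.01)·[0.4959·0.0000 + 0.5041·40.0000] = 19.9616
Node d (S = 129.1): V_d = e^(−0.01)·[0.4959·40.0000 + 0.5041·78.8773] = 59.0033
Node 0 (S = 150): V_0 = e^(−0.01)·[0.4959·19.9616 + 0.5041·59.0033] = 39.2463

39.25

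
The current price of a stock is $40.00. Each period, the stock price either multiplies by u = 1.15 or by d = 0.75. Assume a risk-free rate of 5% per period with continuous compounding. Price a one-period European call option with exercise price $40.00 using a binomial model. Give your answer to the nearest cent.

$4.30

Risk-neutral probability p = (e^0.05 − 0.75)/(1.15 − 0.75) = 0.3013/0.4000 = 0.7532
Terminal stock prices: S_u = 46, S_d = 30
Terminal payoffs (S − K): max(6, 0) = 6, max(-10, 0) = 0
Node 0 (S = 40): V_0 = e^(−0.05)·[0.7532·6.0000 + 0.2468·0.0000] = 4.2987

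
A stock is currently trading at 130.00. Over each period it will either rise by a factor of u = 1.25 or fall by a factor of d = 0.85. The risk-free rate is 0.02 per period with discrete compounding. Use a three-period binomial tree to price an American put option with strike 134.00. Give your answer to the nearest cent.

Risk-neutral probability p = (1 + 0.02 − 0.85)/(1.25 − 0.85) = 0.1700/0.4000 = 0.4250
Terminal stock prices: S_uuu = 253.9, S_uud = 172.7, S_udd = 117.4, S_ddd = 79.84
Terminal payoffs (K − S): max(-119.9, 0) = 0, max(-38.66, 0) = 0, max(16.59, 0) = 16.59, max(54.16, 0) = 54.16
Node uu (S = 203.1): continuation = 1/1.02·[0.4250·0.0000 + 0.5750·0.0000] = 0.0000; exercise value = 0.0000 ≤ continuation, so V_uu = 0.0000
Node ud (S = 138.1): continuation = 1/1.02·[0.4250·0.0000 + 0.5750·16.5938] = 9.3543; exercise value = 0.0000 ≤ continuation, so V_ud = 9.3543
Node dd (S = 93.92): continuation = 1/1.02·[0.4250·16.5938 + 0.5750·54.1638] = 37.4475; exercise value = 40.0750 > continuation, so V_dd = 40.0750 (exercise)
Node u (S = 162.5): continuation = 1/1.02·[0.4250·0.0000 + 0.5750·9.3543] = 5.2733; exercise value = 0.0000 ≤ continuation, so V_u = 5.2733
Node d (S = 110.5): continuation = 1/1.02·[0.4250·9.3543 + 0.5750·40.0750] = 26.4889; exercise value = 23.5000 ≤ continuation, so V_d = 26.4889
Node 0 (S = 130): continuation = 1/1.02·[0.4250·5.2733 + 0.5750·26.4889] = 17.1297; exercise value = 4.0000 ≤ continuation, so V_0 = 17.1297

17.13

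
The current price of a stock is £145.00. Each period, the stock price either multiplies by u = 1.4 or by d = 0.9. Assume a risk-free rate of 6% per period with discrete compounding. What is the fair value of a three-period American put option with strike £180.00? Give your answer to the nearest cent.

£35.00

Risk-neutral probability p = (1 + 0.06 − 0.9)/(1.4 − 0.9) = 0.1600/0.5000 = 0.3200
Terminal stock prices: S_uuu = 397.9, S_uud = 255.8, S_udd = 164.4, S_ddd = 105.7
Terminal payoffs (K − S): max(-217.9, 0) = 0, max(-75.78, 0) = 0, max(15.57, 0) = 15.57, max(74.29, 0) = 74.29
Node uu (S = 284.2): continuation = 1/1.06·[0.3200·0.0000 + 0.6800·0.0000] = 0.0000; exercise value = 0.0000 ≤ continuation, so V_uu = 0.0000
Node ud (S = 182.7): continuation = 1/1.06·[0.3200·0.0000 + 0.6800·15.5700] = 9.9883; exercise value = 0.0000 ≤ continuation, so V_ud = 9.9883
Node dd (S = 117.5): continuation = 1/1.06·[0.3200·15.5700 + 0.6800·74.2950] = 52.3613; exercise value = 62.5500 > continuation, so V_dd = 62.5500 (exercise)
Node u (S = 203): continuation = 1/1.06·[0.3200·0.0000 + 0.6800·9.9883] = 6.4076; exercise value = 0.0000 ≤ continuation, so V_u = 6.4076
Node d (S = 130.5): continuation = 1/1.06·[0.3200·9.9883 + 0.6800·62.5500] = 43.1418; exercise value = 49.5000 > continuation, so V_d = 49.5000 (exercise)
Node 0 (S = 145): continuation = 1/1.06·[0.3200·6.4076 + 0.6800·49.5000] = 33.6891; exercise value = 35.0000 > continuation, so V_0 = 35.0000 (exercise)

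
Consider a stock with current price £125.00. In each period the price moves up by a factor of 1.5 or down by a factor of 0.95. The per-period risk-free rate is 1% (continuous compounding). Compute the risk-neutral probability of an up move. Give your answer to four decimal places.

p = 0.1092

Risk-neutral probability p = (e^0.01 − 0.95)/(1.5 − 0.95) = 0.0601/0.5500 = 0.1092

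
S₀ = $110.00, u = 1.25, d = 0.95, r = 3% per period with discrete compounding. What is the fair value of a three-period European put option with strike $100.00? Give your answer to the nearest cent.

$2.05

Risk-neutral probability p = (1 + 0.03 − 0.95)/(1.25 − 0.95) = 0.0800/0.3000 = 0.2667
Terminal stock prices: S_uuu = 214.8, S_uud = 163.3, S_udd = 124.1, S_ddd = 94.31
Terminal payoffs (K − S): max(-114.8, 0) = 0, max(-63.28, 0) = 0, max(-24.09, 0) = 0, max(5.689, 0) = 5.689
Node uu (S = 171.9): V_uu = 1/1.03·[0.2667·0.0000 + 0.7333·0.0000] = 0.0000
Node ud (S = 130.6): V_ud = 1/1.03·[0.2667·0.0000 + 0.7333·0.0000] = 0.0000
Node dd (S = 99.27): V_dd = 1/1.03·[0.2667·0.0000 + 0.7333·5.6888] = 4.0502
Node u (S = 137.5): V_u = 1/1.03·[0.2667·0.0000 + 0.7333·0.0000] = 0.0000
Node d (S = 104.5): V_d = 1/1.03·[0.2667·0.0000 + 0.7333·4.0502] = 2.8837
Node 0 (S = 110): V_0 = 1/1.03·[0.2667·0.0000 + 0.7333·2.8837] = 2.0531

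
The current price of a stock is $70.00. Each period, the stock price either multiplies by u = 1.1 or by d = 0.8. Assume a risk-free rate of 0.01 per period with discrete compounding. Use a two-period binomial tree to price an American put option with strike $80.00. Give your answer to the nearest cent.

$10.92

Risk-neutral probability p = (1 + 0.01 − 0.8)/(1.1 − 0.8) = 0.2100/0.3000 = 0.7000
Terminal stock prices: S_uu = 84.7, S_ud = 61.6, S_dd = 44.8
Terminal payoffs (K − S): max(-4.7, 0) = 0, max(18.4, 0) = 18.4, max(35.2, 0) = 35.2
Node u (S = 77): continuation = 1/1.01·[0.7000·0.0000 + 0.3000·18.4000] = 5.4653; exercise value = 3.0000 ≤ continuation, so V_u = 5.4653
Node d (S = 56): continuation = 1/1.01·[0.7000·18.4000 + 0.3000·35.2000] = 23.2079; exercise value = 24.0000 > continuation, so V_d = 24.0000 (exercise)
Node 0 (S = 70): continuation = 1/1.01·[0.7000·5.4653 + 0.3000·24.0000] = 10.9166; exercise value = 10.0000 ≤ continuation, so V_0 = 10.9166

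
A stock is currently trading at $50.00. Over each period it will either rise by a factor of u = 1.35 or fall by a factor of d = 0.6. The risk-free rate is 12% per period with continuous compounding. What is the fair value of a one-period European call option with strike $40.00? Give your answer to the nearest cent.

Risk-neutral probability p = (e^0.12 − 0.6)/(1.35 − 0.6) = 0.5275/0.7500 = 0.7033
Terminal stock prices: S_u = 67.5, S_d = 30
Terminal payoffs (S − K): max(27.5, 0) = 27.5, max(-10, 0) = 0
Node 0 (S = 50): V_0 = e^(−0.12)·[0.7033·27.5000 + 0.2967·0.0000] = 17.1544

$17.15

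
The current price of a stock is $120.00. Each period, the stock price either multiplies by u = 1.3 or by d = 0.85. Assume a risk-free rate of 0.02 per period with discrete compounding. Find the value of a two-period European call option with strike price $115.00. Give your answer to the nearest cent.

$20.00

Risk-neutral probability p = (1 + 0.02 − 0.85)/(1.3 − 0.85) = 0.1700/0.4500 = 0.3778
Terminal stock prices: S_uu = 202.8, S_ud = 132.6, S_dd = 86.7
Terminal payoffs (S − K): max(87.8, 0) = 87.8, max(17.6, 0) = 17.6, max(-28.3, 0) = 0
Node u (S = 156): V_u = 1/1.02·[0.3778·87.8000 + 0.6222·17.6000] = 43.2549
Node d (S = 102): V_d = 1/1.02·[0.3778·17.6000 + 0.6222·0.0000] = 6.5185
Node 0 (S = 120): V_0 = 1/1.02·[0.3778·43.2549 + 0.6222·6.5185] = 19.9968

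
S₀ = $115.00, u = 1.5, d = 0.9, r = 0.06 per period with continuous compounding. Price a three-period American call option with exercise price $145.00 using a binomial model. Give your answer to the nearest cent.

Risk-neutral probability p = (e^0.06 − 0.9)/(1.5 − 0.9) = 0.1618/0.6000 = 0.2697
Terminal stock prices: S_uuu = 388.1, S_uud = 232.9, S_udd = 139.7, S_ddd = 83.84
Terminal payoffs (S − K): max(243.1, 0) = 243.1, max(87.88, 0) = 87.88, max(-5.275, 0) = 0, max(-61.16, 0) = 0
Node uu (S = 258.8): continuation = e^(−0.06)·[0.2697·243.1250 + 0.7303·87.8750] = 122.1941; exercise value = 113.7500 ≤ continuation, so V_uu = 122.1941
Node ud (S = 155.2): continuation = e^(−0.06)·[0.2697·87.8750 + 0.7303·0.0000] = 22.3220; exercise value = 10.2500 ≤ continuation, so V_ud = 22.3220
Node dd (S = 93.15): continuation = e^(−0.06)·[0.2697·0.0000 + 0.7303·0.0000] = 0.0000; exercise value = 0.0000 ≤ continuation, so V_dd = 0.0000
Node u (S = 172.5): continuation = e^(−0.06)·[0.2697·122.1941 + 0.7303·22.3220] = 46.3916; exercise value = 27.5000 ≤ continuation, so V_u = 46.3916
Node d (S = 103.5): continuation = e^(−0.06)·[0.2697·22.3220 + 0.7303·0.0000] = 5.6702; exercise value = 0.0000 ≤ continuation, so V_d = 5.6702
Node 0 (S = 115): continuation = e^(−0.06)·[0.2697·46.3916 + 0.7303·5.6702] = 15.6841; exercise value = 0.0000 ≤ continuation, so V_0 = 15.6841

$15.68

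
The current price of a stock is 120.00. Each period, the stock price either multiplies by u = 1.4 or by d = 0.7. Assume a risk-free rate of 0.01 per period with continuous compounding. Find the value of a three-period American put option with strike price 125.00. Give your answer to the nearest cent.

31.52

Risk-neutral probability p = (e^0.01 − 0.7)/(1.4 − 0.7) = 0.3101/0.7000 = 0.4429
Terminal stock prices: S_uuu = 329.3, S_uud = 164.6, S_udd = 82.32, S_ddd = 41.16
Terminal payoffs (K − S): max(-204.3, 0) = 0, max(-39.64, 0) = 0, max(42.68, 0) = 42.68, max(83.84, 0) = 83.84
Node uu (S = 235.2): continuation = e^(−0.01)·[0.4429·0.0000 + 0.5571·0.0000] = 0.0000; exercise value = 0.0000 ≤ continuation, so V_uu = 0.0000
Node ud (S = 117.6): continuation = e^(−0.01)·[0.4429·0.0000 + 0.5571·42.6800] = 23.5392; exercise value = 7.4000 ≤ continuation, so V_ud = 23.5392
Node dd (S = 58.8): continuation = e^(−0.01)·[0.4429·42.6800 + 0.5571·83.8400] = 64.9562; exercise value = 66.2000 > continuation, so V_dd = 66.2000 (exercise)
Node u (S = 168): continuation = e^(−0.01)·[0.4429·0.0000 + 0.5571·23.5392] = 12.9825; exercise value = 0.0000 ≤ continuation, so V_u = 12.9825
Node d (S = 84): continuation = e^(−0.01)·[0.4429·23.5392 + 0.5571·66.2000] = 46.8336; exercise value = 41.0000 ≤ continuation, so V_d = 46.8336
Node 0 (S = 120): continuation = e^(−0.01)·[0.4429·12.9825 + 0.5571·46.8336] = 31.5232; exercise value = 5.0000 ≤ continuation, so V_0 = 31.5232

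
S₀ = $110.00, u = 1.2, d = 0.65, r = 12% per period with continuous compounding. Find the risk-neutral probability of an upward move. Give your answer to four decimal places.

p = 0.8682

Risk-neutral probability p = (e^0.12 − 0.65)/(1.2 − 0.65) = 0.4775/0.5500 = 0.8682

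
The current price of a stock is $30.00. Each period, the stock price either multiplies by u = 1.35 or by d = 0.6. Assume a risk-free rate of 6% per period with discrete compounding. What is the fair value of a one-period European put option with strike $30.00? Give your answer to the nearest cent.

Risk-neutral probability p = (1 + 0.06 − 0.6)/(1.35 − 0.6) = 0.4600/0.7500 = 0.6133
Terminal stock prices: S_u = 40.5, S_d = 18
Terminal payoffs (K − S): max(-10.5, 0) = 0, max(12, 0) = 12
Node 0 (S = 30): V_0 = 1/1.06·[0.6133·0.0000 + 0.3867·12.0000] = 4.3774

$4.38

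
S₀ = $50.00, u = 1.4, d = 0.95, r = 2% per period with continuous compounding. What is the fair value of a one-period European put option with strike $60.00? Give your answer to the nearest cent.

$10.34

Risk-neutral probability p = (e^0.02 − 0.95)/(1.4 − 0.95) = 0.0702/0.4500 = 0.1560
Terminal stock prices: S_u = 70, S_d = 47.5
Terminal payoffs (K − S): max(-10, 0) = 0, max(12.5, 0) = 12.5
Node 0 (S = 50): V_0 = e^(−0.02)·[0.1560·0.0000 + 0.8440·12.5000] = 10.3411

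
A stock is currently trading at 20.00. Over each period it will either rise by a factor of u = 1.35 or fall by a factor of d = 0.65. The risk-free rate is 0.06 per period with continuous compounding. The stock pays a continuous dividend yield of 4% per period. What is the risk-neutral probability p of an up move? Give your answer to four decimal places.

Per-period risk-free factor R = e^0.06 = 1.0618; dividend-adjusted growth = e^(0.06−0.04) = 1.0202.
Risk-neutral probability p = (1.0202 − 0.65)/(1.35 − 0.65) = 0.3702/0.7000 = 0.5289

p = 0.5289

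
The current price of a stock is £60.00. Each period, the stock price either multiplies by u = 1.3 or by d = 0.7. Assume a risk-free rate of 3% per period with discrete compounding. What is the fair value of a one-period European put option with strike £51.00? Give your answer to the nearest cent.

£3.93

Risk-neutral probability p = (1 + 0.03 − 0.7)/(1.3 − 0.7) = 0.3300/0.6000 = 0.5500
Terminal stock prices: S_u = 78, S_d = 42
Terminal payoffs (K − S): max(-27, 0) = 0, max(9, 0) = 9
Node 0 (S = 60): V_0 = 1/1.03·[0.5500·0.0000 + 0.4500·9.0000] = 3.9320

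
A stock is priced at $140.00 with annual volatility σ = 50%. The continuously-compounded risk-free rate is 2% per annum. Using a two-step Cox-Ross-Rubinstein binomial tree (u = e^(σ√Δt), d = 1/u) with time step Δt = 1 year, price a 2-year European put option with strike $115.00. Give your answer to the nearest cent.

$22.19

CRR parameters: u = e^(σ√Δt) = e^(0.5·√1) = 1.6487, d = 1/u = 0.6065
Per-period rate: rΔt = 0.02·1 = 0.02, so R = e^0.02 = 1.0202
Risk-neutral probability p = (e^0.02 − 0.6065)/(1.6487 − 0.6065) = 0.4137/1.0422 = 0.3969
Terminal stock prices: S_uu = 380.6, S_ud = 140, S_dd = 51.5
Terminal payoffs (K − S): max(-265.6, 0) = 0, max(-25, 0) = 0, max(63.5, 0) = 63.5
Node u (S = 230.8): V_u = e^(−0.02)·[0.3969·0.0000 + 0.6031·0.0000] = 0.0000
Node d (S = 84.91): V_d = e^(−0.02)·[0.3969·0.0000 + 0.6031·63.4969] = 37.5352
Node 0 (S = 140): V_0 = e^(−0.02)·[0.3969·0.0000 + 0.6031·37.5352] = 22.1883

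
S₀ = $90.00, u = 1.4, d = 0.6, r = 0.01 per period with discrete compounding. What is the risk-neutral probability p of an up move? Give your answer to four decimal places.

Risk-neutral probability p = (1 + 0.01 − 0.6)/(1.4 − 0.6) = 0.4100/0.8000 = 0.5125

p = 0.5125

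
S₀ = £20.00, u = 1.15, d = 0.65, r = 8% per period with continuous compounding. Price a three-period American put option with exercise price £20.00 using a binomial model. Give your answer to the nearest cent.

Risk-neutral probability p = (e^0.08 − 0.65)/(1.15 − 0.65) = 0.4333/0.5000 = 0.8666
Terminal stock prices: S_uuu = 30.42, S_uud = 17.19, S_udd = 9.718, S_ddd = 5.492
Terminal payoffs (K − S): max(-10.42, 0) = 0, max(2.808, 0) = 2.808, max(10.28, 0) = 10.28, max(14.51, 0) = 14.51
Node uu (S = 26.45): continuation = e^(−0.08)·[0.8666·0.0000 + 0.1334·2.8075] = 0.3458; exercise value = 0.0000 ≤ continuation, so V_uu = 0.3458
Node ud (S = 14.95): continuation = e^(−0.08)·[0.8666·2.8075 + 0.1334·10.2825] = 3.5123; exercise value = 5.0500 > continuation, so V_ud = 5.0500 (exercise)
Node dd (S = 8.45): continuation = e^(−0.08)·[0.8666·10.2825 + 0.1334·14.5075] = 10.0123; exercise value = 11.5500 > continuation, so V_dd = 11.5500 (exercise)
Node u (S = 23): continuation = e^(−0.08)·[0.8666·0.3458 + 0.1334·5.0500] = 0.8986; exercise value = 0.0000 ≤ continuation, so V_u = 0.8986
Node d (S = 13): continuation = e^(−0.08)·[0.8666·5.0500 + 0.1334·11.5500] = 5.4623; exercise value = 7.0000 > continuation, so V_d = 7.0000 (exercise)
Node 0 (S = 20): continuation = e^(−0.08)·[0.8666·0.8986 + 0.1334·7.0000] = 1.5810; exercise value = 0.0000 ≤ continuation, so V_0 = 1.5810

£1.58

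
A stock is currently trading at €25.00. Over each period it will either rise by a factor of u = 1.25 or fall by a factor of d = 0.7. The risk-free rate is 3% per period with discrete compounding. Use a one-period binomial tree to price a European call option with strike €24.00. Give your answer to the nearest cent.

€4.22

Risk-neutral probability p = (1 + 0.03 − 0.7)/(1.25 − 0.7) = 0.3300/0.5500 = 0.6000
Terminal stock prices: S_u = 31.25, S_d = 17.5
Terminal payoffs (S − K): max(7.25, 0) = 7.25, max(-6.5, 0) = 0
Node 0 (S = 25): V_0 = 1/1.03·[0.6000·7.2500 + 0.4000·0.0000] = 4.2233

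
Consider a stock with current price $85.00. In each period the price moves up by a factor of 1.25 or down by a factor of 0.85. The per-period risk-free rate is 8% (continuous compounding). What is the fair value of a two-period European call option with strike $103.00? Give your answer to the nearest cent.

$8.64

Risk-neutral probability p = (e^0.08 − 0.85)/(1.25 − 0.85) = 0.2333/0.4000 = 0.5832
Terminal stock prices: S_uu = 132.8, S_ud = 90.31, S_dd = 61.41
Terminal payoffs (S − K): max(29.81, 0) = 29.81, max(-12.69, 0) = 0, max(-41.59, 0) = 0
Node u (S = 106.2): V_u = e^(−0.08)·[0.5832·29.8125 + 0.4168·0.0000] = 16.0504
Node d (S = 72.25): V_d = e^(−0.08)·[0.5832·0.0000 + 0.4168·0.0000] = 0.0000
Node 0 (S = 85): V_0 = e^(−0.08)·[0.5832·16.0504 + 0.4168·0.0000] = 8.6412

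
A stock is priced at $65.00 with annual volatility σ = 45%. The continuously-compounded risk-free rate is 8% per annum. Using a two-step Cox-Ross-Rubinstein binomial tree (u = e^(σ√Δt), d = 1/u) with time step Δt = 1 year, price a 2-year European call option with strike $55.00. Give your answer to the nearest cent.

CRR parameters: u = e^(σ√Δt) = e^(0.45·√1) = 1.5683, d = 1/u = 0.6376
Per-period rate: rΔt = 0.08·1 = 0.08, so R = e^0.08 = 1.0833
Risk-neutral probability p = (e^0.08 − 0.6376)/(1.5683 − 0.6376) = 0.4457/0.9307 = 0.4789
Terminal stock prices: S_uu = 159.9, S_ud = 65, S_dd = 26.43
Terminal payoffs (S − K): max(104.9, 0) = 104.9, max(10, 0) = 10, max(-28.57, 0) = 0
Node u (S = 101.9): V_u = e^(−0.08)·[0.4789·104.8742 + 0.5211·10.0000] = 51.1689
Node d (S = 41.45): V_d = e^(−0.08)·[0.4789·10.0000 + 0.5211·0.0000] = 4.4204
Node 0 (S = 65): V_0 = e^(−0.08)·[0.4789·51.1689 + 0.5211·4.4204] = 24.7450

$24.74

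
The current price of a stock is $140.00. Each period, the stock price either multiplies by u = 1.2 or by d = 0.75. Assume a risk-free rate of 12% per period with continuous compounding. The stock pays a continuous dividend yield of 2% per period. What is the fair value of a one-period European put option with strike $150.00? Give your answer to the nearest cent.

$8.41

Per-period risk-free factor R = e^0.12 = 1.1275; dividend-adjusted growth = e^(0.12−0.02) = 1.1052.
Risk-neutral probability p = (1.1052 − 0.75)/(1.2 − 0.75) = 0.3552/0.4500 = 0.7893
Terminal stock prices: S_u = 168, S_d = 105
Terminal payoffs (K − S): max(-18, 0) = 0, max(45, 0) = 45
Node 0 (S = 140): V_0 = e^(−0.12)·[0.7893·0.0000 + 0.2107·45.0000] = 8.4106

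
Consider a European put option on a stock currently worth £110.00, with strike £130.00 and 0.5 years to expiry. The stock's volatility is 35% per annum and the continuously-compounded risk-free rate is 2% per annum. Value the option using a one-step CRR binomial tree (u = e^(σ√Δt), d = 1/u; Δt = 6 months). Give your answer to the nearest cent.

CRR parameters: u = e^(σ√Δt) = e^(0.35·√0.5) = 1.2808, d = 1/u = 0.7808
Per-period rate: rΔt = 0.02·0.5 = 0.01, so R = e^0.01 = 1.0101
Risk-neutral probability p = (e^0.01 − 0.7808)/(1.2808 − 0.7808) = 0.2293/0.5000 = 0.4585
Terminal stock prices: S_u = 140.9, S_d = 85.88
Terminal payoffs (K − S): max(-10.89, 0) = 0, max(44.12, 0) = 44.12
Node 0 (S = 110): V_0 = e^(−0.01)·[0.4585·0.0000 + 0.5415·44.1164] = 23.6496

£23.65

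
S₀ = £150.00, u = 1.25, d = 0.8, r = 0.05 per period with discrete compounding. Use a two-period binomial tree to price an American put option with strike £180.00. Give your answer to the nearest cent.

£32.12

Risk-neutral probability p = (1 + 0.05 − 0.8)/(1.25 − 0.8) = 0.2500/0.4500 = 0.5556
Terminal stock prices: S_uu = 234.4, S_ud = 150, S_dd = 96
Terminal payoffs (K − S): max(-54.38, 0) = 0, max(30, 0) = 30, max(84, 0) = 84
Node u (S = 187.5): continuation = 1/1.05·[0.5556·0.0000 + 0.4444·30.0000] = 12.6984; exercise value = 0.0000 ≤ continuation, so V_u = 12.6984
Node d (S = 120): continuation = 1/1.05·[0.5556·30.0000 + 0.4444·84.0000] = 51.4286; exercise value = 60.0000 > continuation, so V_d = 60.0000 (exercise)
Node 0 (S = 150): continuation = 1/1.05·[0.5556·12.6984 + 0.4444·60.0000] = 32.1156; exercise value = 30.0000 ≤ continuation, so V_0 = 32.1156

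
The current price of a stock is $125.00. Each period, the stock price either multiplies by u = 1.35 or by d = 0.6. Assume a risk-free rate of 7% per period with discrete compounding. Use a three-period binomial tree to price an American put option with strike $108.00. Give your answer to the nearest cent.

Risk-neutral probability p = (1 + 0.07 − 0.6)/(1.35 − 0.6) = 0.4700/0.7500 = 0.6267
Terminal stock prices: S_uuu = 307.5, S_uud = 136.7, S_udd = 60.75, S_ddd = 27
Terminal payoffs (K − S): max(-199.5, 0) = 0, max(-28.69, 0) = 0, max(47.25, 0) = 47.25, max(81, 0) = 81
Node uu (S = 227.8): continuation = 1/1.07·[0.6267·0.0000 + 0.3733·0.0000] = 0.0000; exercise value = 0.0000 ≤ continuation, so V_uu = 0.0000
Node ud (S = 101.2): continuation = 1/1.07·[0.6267·0.0000 + 0.3733·47.2500] = 16.4860; exercise value = 6.7500 ≤ continuation, so V_ud = 16.4860
Node dd (S = 45): continuation = 1/1.07·[0.6267·47.2500 + 0.3733·81.0000] = 55.9346; exercise value = 63.0000 > continuation, so V_dd = 63.0000 (exercise)
Node u (S = 168.8): continuation = 1/1.07·[0.6267·0.0000 + 0.3733·16.4860] = 5.7521; exercise value = 0.0000 ≤ continuation, so V_u = 5.7521
Node d (S = 75): continuation = 1/1.07·[0.6267·16.4860 + 0.3733·63.0000] = 31.6366; exercise value = 33.0000 > continuation, so V_d = 33.0000 (exercise)
Node 0 (S = 125): continuation = 1/1.07·[0.6267·5.7521 + 0.3733·33.0000] = 14.8829; exercise value = 0.0000 ≤ continuation, so V_0 = 14.8829

$14.88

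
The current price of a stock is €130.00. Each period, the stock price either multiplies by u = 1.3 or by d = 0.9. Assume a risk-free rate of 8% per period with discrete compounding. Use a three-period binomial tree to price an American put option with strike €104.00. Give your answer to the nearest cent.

Risk-neutral probability p = (1 + 0.08 − 0.9)/(1.3 − 0.9) = 0.1800/0.4000 = 0.4500
Terminal stock prices: S_uuu = 285.6, S_uud = 197.7, S_udd = 136.9, S_ddd = 94.77
Terminal payoffs (K − S): max(-181.6, 0) = 0, max(-93.73, 0) = 0, max(-32.89, 0) = 0, max(9.23, 0) = 9.23
Node uu (S = 219.7): continuation = 1/1.08·[0.4500·0.0000 + 0.5500·0.0000] = 0.0000; exercise value = 0.0000 ≤ continuation, so V_uu = 0.0000
Node ud (S = 152.1): continuation = 1/1.08·[0.4500·0.0000 + 0.5500·0.0000] = 0.0000; exercise value = 0.0000 ≤ continuation, so V_ud = 0.0000
Node dd (S = 105.3): continuation = 1/1.08·[0.4500·0.0000 + 0.5500·9.2300] = 4.7005; exercise value = 0.0000 ≤ continuation, so V_dd = 4.7005
Node u (S = 169): continuation = 1/1.08·[0.4500·0.0000 + 0.5500·0.0000] = 0.0000; exercise value = 0.0000 ≤ continuation, so V_u = 0.0000
Node d (S = 117): continuation = 1/1.08·[0.4500·0.0000 + 0.5500·4.7005] = 2.3938; exercise value = 0.0000 ≤ continuation, so V_d = 2.3938
Node 0 (S = 130): continuation = 1/1.08·[0.4500·0.0000 + 0.5500·2.3938] = 1.2190; exercise value = 0.0000 ≤ continuation, so V_0 = 1.2190

€1.22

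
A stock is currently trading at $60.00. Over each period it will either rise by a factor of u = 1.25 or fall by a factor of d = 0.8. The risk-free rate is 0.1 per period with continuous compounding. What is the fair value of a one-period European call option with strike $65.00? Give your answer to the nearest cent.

Risk-neutral probability p = (e^0.1 − 0.8)/(1.25 − 0.8) = 0.3052/0.4500 = 0.6782
Terminal stock prices: S_u = 75, S_d = 48
Terminal payoffs (S − K): max(10, 0) = 10, max(-17, 0) = 0
Node 0 (S = 60): V_0 = e^(−0.1)·[0.6782·10.0000 + 0.3218·0.0000] = 6.1362

$6.14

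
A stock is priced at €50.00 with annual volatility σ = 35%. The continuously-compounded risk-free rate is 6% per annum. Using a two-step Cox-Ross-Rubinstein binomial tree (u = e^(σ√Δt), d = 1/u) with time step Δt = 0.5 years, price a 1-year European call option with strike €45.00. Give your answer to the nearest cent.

€11.05

CRR parameters: u = e^(σ√Δt) = e^(0.35·√0.5) = 1.2808, d = 1/u = 0.7808
Per-period rate: rΔt = 0.06·0.5 = 0.03, so R = e^0.03 = 1.0305
Risk-neutral probability p = (e^0.03 − 0.7808)/(1.2808 − 0.7808) = 0.2497/0.5000 = 0.4993
Terminal stock prices: S_uu = 82.02, S_ud = 50, S_dd = 30.48
Terminal payoffs (S − K): max(37.02, 0) = 37.02, max(5, 0) = 5, max(-14.52, 0) = 0
Node u (S = 64.04): V_u = e^(−0.03)·[0.4993·37.0228 + 0.5007·5.0000] = 20.3701
Node d (S = 39.04): V_d = e^(−0.03)·[0.4993·5.0000 + 0.5007·0.0000] = 2.4229
Node 0 (S = 50): V_0 = e^(−0.03)·[0.4993·20.3701 + 0.5007·2.4229] = 11.0483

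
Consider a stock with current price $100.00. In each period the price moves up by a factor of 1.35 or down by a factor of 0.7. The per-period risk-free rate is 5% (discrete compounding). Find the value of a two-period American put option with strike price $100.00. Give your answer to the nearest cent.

Risk-neutral probability p = (1 + 0.05 − 0.7)/(1.35 − 0.7) = 0.3500/0.6500 = 0.5385
Terminal stock prices: S_uu = 182.3, S_ud = 94.5, S_dd = 49
Terminal payoffs (K − S): max(-82.25, 0) = 0, max(5.5, 0) = 5.5, max(51, 0) = 51
Node u (S = 135): continuation = 1/1.05·[0.5385·0.0000 + 0.4615·5.5000] = 2.4176; exercise value = 0.0000 ≤ continuation, so V_u = 2.4176
Node d (S = 70): continuation = 1/1.05·[0.5385·5.5000 + 0.4615·51.0000] = 25.2381; exercise value = 30.0000 > continuation, so V_d = 30.0000 (exercise)
Node 0 (S = 100): continuation = 1/1.05·[0.5385·2.4176 + 0.4615·30.0000] = 14.4266; exercise value = 0.0000 ≤ continuation, so V_0 = 14.4266

$14.43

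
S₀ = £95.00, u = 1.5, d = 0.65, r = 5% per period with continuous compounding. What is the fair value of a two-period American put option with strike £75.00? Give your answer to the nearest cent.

£8.79

Risk-neutral probability p = (e^0.05 − 0.65)/(1.5 − 0.65) = 0.4013/0.8500 = 0.4721
Terminal stock prices: S_uu = 213.8, S_ud = 92.62, S_dd = 40.14
Terminal payoffs (K − S): max(-138.8, 0) = 0, max(-17.62, 0) = 0, max(34.86, 0) = 34.86
Node u (S = 142.5): continuation = e^(−0.05)·[0.4721·0.0000 + 0.5279·0.0000] = 0.0000; exercise value = 0.0000 ≤ continuation, so V_u = 0.0000
Node d (S = 61.75): continuation = e^(−0.05)·[0.4721·0.0000 + 0.5279·34.8625] = 17.5069; exercise value = 13.2500 ≤ continuation, so V_d = 17.5069
Node 0 (S = 95): continuation = e^(−0.05)·[0.4721·0.0000 + 0.5279·17.5069] = 8.7914; exercise value = 0.0000 ≤ continuation, so V_0 = 8.7914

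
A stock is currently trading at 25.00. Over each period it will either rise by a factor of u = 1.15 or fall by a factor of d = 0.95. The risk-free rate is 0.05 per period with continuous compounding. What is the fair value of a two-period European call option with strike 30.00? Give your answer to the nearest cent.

0.71

Risk-neutral probability p = (e^0.05 − 0.95)/(1.15 − 0.95) = 0.1013/0.2000 = 0.5064
Terminal stock prices: S_uu = 33.06, S_ud = 27.31, S_dd = 22.56
Terminal payoffs (S − K): max(3.062, 0) = 3.062, max(-2.688, 0) = 0, max(-7.438, 0) = 0
Node u (S = 28.75): V_u = e^(−0.05)·[0.5064·3.0625 + 0.4936·0.0000] = 1.4751
Node d (S = 23.75): V_d = e^(−0.05)·[0.5064·0.0000 + 0.4936·0.0000] = 0.0000
Node 0 (S = 25): V_0 = e^(−0.05)·[0.5064·1.4751 + 0.4936·0.0000] = 0.7105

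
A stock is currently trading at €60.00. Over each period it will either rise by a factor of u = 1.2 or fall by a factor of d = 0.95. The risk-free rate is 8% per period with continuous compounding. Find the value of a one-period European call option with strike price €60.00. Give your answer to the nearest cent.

Risk-neutral probability p = (e^0.08 − 0.95)/(1.2 − 0.95) = 0.1333/0.2500 = 0.5331
Terminal stock prices: S_u = 72, S_d = 57
Terminal payoffs (S − K): max(12, 0) = 12, max(-3, 0) = 0
Node 0 (S = 60): V_0 = e^(−0.08)·[0.5331·12.0000 + 0.4669·0.0000] = 5.9059

€5.91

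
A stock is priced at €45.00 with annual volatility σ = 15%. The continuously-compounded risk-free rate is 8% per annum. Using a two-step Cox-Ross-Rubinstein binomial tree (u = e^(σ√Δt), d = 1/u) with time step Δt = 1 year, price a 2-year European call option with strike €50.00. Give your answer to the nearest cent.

€5.00

CRR parameters: u = e^(σ√Δt) = e^(0.15·√1) = 1.1618, d = 1/u = 0.8607
Per-period rate: rΔt = 0.08·1 = 0.08, so R = e^0.08 = 1.0833
Risk-neutral probability p = (e^0.08 − 0.8607)/(1.1618 − 0.8607) = 0.2226/0.3011 = 0.7392
Terminal stock prices: S_uu = 60.74, S_ud = 45, S_dd = 33.34
Terminal payoffs (S − K): max(10.74, 0) = 10.74, max(-5, 0) = 0, max(-16.66, 0) = 0
Node u (S = 52.28): V_u = e^(−0.08)·[0.7392·10.7436 + 0.2608·0.0000] = 7.3307
Node d (S = 38.73): V_d = e^(−0.08)·[0.7392·0.0000 + 0.2608·0.0000] = 0.0000
Node 0 (S = 45): V_0 = e^(−0.08)·[0.7392·7.3307 + 0.2608·0.0000] = 5.0019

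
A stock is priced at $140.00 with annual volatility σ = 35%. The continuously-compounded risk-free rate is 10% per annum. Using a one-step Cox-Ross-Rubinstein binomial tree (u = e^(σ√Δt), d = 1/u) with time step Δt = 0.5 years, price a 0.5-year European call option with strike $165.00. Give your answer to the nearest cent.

CRR parameters: u = e^(σ√Δt) = e^(0.35·√0.5) = 1.2808, d = 1/u = 0.7808
Per-period rate: rΔt = 0.1·0.5 = 0.05, so R = e^0.05 = 1.0513
Risk-neutral probability p = (e^0.05 − 0.7808)/(1.2808 − 0.7808) = 0.2705/0.5000 = 0.5410
Terminal stock prices: S_u = 179.3, S_d = 109.3
Terminal payoffs (S − K): max(14.31, 0) = 14.31, max(-55.69, 0) = 0
Node 0 (S = 140): V_0 = e^(−0.05)·[0.5410·14.3124 + 0.4590·0.0000] = 7.3651

$7.37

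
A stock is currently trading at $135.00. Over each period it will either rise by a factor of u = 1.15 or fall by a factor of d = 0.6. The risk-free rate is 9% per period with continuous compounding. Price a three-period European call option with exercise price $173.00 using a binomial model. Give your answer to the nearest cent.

$17.90

Risk-neutral probability p = (e^0.09 − 0.6)/(1.15 − 0.6) = 0.4942/0.5500 = 0.8985
Terminal stock prices: S_uuu = 205.3, S_uud = 107.1, S_udd = 55.89, S_ddd = 29.16
Terminal payoffs (S − K): max(32.32, 0) = 32.32, max(-65.88, 0) = 0, max(-117.1, 0) = 0, max(-143.8, 0) = 0
Node uu (S = 178.5): V_uu = e^(−0.09)·[0.8985·32.3181 + 0.1015·0.0000] = 26.5385
Node ud (S = 93.15): V_ud = e^(−0.09)·[0.8985·0.0000 + 0.1015·0.0000] = 0.0000
Node dd (S = 48.6): V_dd = e^(−0.09)·[0.8985·0.0000 + 0.1015·0.0000] = 0.0000
Node u (S = 155.2): V_u = e^(−0.09)·[0.8985·26.5385 + 0.1015·0.0000] = 21.7926
Node d (S = 81): V_d = e^(−0.09)·[0.8985·0.0000 + 0.1015·0.0000] = 0.0000
Node 0 (S = 135): V_0 = e^(−0.09)·[0.8985·21.7926 + 0.1015·0.0000] = 17.8953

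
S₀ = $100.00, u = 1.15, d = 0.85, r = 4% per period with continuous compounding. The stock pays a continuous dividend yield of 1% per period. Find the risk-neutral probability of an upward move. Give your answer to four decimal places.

p = 0.6015

Per-period risk-free factor R = e^0.04 = 1.0408; dividend-adjusted growth = e^(0.04−0.01) = 1.0305.
Risk-neutral probability p = (1.0305 − 0.85)/(1.15 − 0.85) = 0.1805/0.3000 = 0.6015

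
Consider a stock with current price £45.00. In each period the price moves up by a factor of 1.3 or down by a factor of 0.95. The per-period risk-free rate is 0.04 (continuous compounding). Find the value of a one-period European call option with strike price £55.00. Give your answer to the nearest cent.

Risk-neutral probability p = (e^0.04 − 0.95)/(1.3 − 0.95) = 0.0908/0.3500 = 0.2595
Terminal stock prices: S_u = 58.5, S_d = 42.75
Terminal payoffs (S − K): max(3.5, 0) = 3.5, max(-12.25, 0) = 0
Node 0 (S = 45): V_0 = e^(−0.04)·[0.2595·3.5000 + 0.7405·0.0000] = 0.8725

£0.87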